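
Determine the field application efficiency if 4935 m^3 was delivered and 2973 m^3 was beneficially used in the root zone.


Ea = V_root / V_field * 100 = 2973 / 4935 * 100 = 60.2432%

60.2432 %


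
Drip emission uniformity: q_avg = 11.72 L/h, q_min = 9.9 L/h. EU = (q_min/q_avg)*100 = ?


EU = (q_min/q_avg)*100 = (9.9/11.72)*100 = 84.4710%

84.4710 %


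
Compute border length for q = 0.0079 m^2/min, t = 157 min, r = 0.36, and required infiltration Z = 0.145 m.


L = q*t/((1+r)*Z)
L = 0.0079*157/((1+0.36)*0.145)
L = 1.2403/0.1972

6.2896 m


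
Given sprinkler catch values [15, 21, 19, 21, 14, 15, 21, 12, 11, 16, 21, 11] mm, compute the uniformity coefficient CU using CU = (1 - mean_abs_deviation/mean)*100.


mean = 16.416667 mm
MAD = 3.486111 mm
CU = (1 - 3.486111/16.416667)*100

78.7648 %


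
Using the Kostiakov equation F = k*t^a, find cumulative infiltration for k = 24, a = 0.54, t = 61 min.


F = k * t^a = 24 * 61^0.54
F = 24 * 9.206151

220.9476 mm


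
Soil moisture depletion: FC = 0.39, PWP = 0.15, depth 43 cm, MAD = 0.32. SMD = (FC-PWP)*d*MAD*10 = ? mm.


SMD = (FC - PWP) * d * MAD * 10
SMD = (0.39 - 0.15) * 43 * 0.32 * 10
SMD = 0.2400 * 43 * 0.32 * 10

33.0240 mm


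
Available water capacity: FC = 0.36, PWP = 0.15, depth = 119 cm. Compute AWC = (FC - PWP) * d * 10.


AWC = (FC - PWP) * d * 10
AWC = (0.36 - 0.15) * 119 * 10
AWC = 0.2100 * 119 * 10

249.9000 mm


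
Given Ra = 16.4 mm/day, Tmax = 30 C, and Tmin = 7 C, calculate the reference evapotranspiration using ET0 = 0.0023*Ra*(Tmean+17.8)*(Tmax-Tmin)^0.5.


Tmean = (Tmax + Tmin)/2 = (30 + 7)/2 = 18.5
ET0 = 0.0023 * 16.4 * (18.5 + 17.8) * sqrt(30 - 7)
ET0 = 0.0023 * 16.4 * 36.3 * 4.795832

6.5666 mm/day


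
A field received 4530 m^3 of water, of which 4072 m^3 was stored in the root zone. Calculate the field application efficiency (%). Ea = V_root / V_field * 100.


Ea = V_root / V_field * 100 = 4072 / 4530 * 100 = 89.8896%

89.8896 %


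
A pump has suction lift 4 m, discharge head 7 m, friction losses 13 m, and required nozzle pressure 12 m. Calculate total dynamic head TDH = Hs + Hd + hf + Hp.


TDH = Hs + Hd + hf + Hp = 4 + 7 + 13 + 12 = 36

36 m


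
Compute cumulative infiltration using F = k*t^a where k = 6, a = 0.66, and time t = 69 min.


F = k * t^a = 6 * 69^0.66
F = 6 * 16.354618

98.1277 mm


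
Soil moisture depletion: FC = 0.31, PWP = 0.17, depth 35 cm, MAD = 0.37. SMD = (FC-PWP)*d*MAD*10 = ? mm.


SMD = (FC - PWP) * d * MAD * 10
SMD = (0.31 - 0.17) * 35 * 0.37 * 10
SMD = 0.1400 * 35 * 0.37 * 10

18.1300 mm


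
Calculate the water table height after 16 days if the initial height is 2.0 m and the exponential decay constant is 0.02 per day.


m = m0 * exp(-k*t)
m = 2.0 * exp(-0.02 * 16)
m = 2.0 * exp(-0.3200)

1.4523 m


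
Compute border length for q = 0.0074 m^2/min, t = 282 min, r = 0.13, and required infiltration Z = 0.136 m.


L = q*t/((1+r)*Z)
L = 0.0074*282/((1+0.13)*0.136)
L = 2.0868/0.15368

13.5789 m


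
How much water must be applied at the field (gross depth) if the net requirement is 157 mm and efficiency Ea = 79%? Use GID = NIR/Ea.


Ea = 79% = 0.79
GID = NIR / Ea = 157 / 0.79 = 198.7342 mm

198.7342 mm


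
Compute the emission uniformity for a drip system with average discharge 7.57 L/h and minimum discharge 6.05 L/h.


EU = (q_min/q_avg)*100 = (6.05/7.57)*100 = 79.9207%

79.9207 %


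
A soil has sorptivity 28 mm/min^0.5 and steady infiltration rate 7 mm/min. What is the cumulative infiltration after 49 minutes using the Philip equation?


F = S*sqrt(t) + A*t
F = 28*sqrt(49) + 7*49
F = 28*7.000000 + 343

539.0000 mm


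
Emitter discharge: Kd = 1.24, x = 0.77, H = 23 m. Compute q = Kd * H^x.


q = Kd * H^x = 1.24 * 23^0.77 = 1.24 * 11.182282

13.8660 L/h


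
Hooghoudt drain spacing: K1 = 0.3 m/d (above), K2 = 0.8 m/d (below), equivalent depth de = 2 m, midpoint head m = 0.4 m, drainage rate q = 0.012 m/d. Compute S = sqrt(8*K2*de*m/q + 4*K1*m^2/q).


S^2 = 8*K2*de*m/q + 4*K1*m^2/q
S^2 = 8*0.8*2*0.4/0.012 + 4*0.3*0.4^2/0.012
S = sqrt(442.6667)

21.0396 m


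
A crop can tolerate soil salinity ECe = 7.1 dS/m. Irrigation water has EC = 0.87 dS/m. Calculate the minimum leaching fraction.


LR = ECiw / (5*ECe - ECiw)
LR = 0.87 / (5*7.1 - 0.87)
LR = 0.87 / 34.6300

0.0251


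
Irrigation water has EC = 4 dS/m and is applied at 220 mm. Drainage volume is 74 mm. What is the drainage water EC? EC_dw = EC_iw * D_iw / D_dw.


EC_dw = EC_iw * D_iw / D_dw
EC_dw = 4 * 220 / 74
EC_dw = 880 / 74

11.8919 dS/m


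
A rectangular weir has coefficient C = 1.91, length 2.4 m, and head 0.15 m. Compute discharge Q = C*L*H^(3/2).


Q = C * L * H^(3/2) = 1.91 * 2.4 * 0.15^1.5 = 1.91 * 2.4 * 0.058095

0.2663 m^3/s


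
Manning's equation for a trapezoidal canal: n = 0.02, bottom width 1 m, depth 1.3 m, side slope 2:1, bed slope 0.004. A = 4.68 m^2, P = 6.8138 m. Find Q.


R = A/P = 4.68/6.8138 = 0.686841
Q = (1/0.02) * 4.68 * 0.686841^(2/3) * 0.004^0.5

11.5208 m^3/s


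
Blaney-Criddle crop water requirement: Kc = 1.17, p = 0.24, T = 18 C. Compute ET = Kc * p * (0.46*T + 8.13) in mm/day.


ET = Kc * p * (0.46*T + 8.13)
ET = 1.17 * 0.24 * (0.46*18 + 8.13)
ET = 1.17 * 0.24 * 16.4100

4.6079 mm/day


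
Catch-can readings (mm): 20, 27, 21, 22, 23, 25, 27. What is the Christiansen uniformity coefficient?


mean = 23.571429 mm
MAD = 2.367347 mm
CU = (1 - 2.367347/23.571429)*100

89.9567 %


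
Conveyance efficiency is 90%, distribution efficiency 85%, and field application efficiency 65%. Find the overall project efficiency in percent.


Ec = 0.9, Eb = 0.85, Ea = 0.65
E = 0.9 * 0.85 * 0.65 * 100 = 49.7250%

49.7250 %


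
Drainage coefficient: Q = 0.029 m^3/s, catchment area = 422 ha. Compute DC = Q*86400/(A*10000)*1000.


DC = Q * 86400 / (A * 10000) * 1000
DC = 0.029 * 86400 / (422 * 10000) * 1000
DC = 2505600.0000 / 4220000

0.5937 mm/day


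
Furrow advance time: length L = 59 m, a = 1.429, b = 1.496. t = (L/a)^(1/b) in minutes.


t = (L/a)^(1/b)
t = (59/1.429)^(1/1.496)
t = 41.287614^(1/1.496)

12.0252 min


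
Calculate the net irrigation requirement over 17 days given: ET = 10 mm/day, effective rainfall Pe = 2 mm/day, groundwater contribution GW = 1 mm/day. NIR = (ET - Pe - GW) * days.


Daily deficit = ET - Pe - GW = 10 - 2 - 1 = 7 mm/day
NIR = 7 * 17 = 119 mm

119.0000 mm


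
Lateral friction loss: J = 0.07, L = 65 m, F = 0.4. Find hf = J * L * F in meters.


hf = J * L * F = 0.07 * 65 * 0.4 = 1.8200 m

1.8200 m


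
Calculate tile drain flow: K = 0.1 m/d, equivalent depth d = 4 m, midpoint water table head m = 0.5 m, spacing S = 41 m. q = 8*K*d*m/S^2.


q = 8*K*d*m/S^2
q = 8*0.1*4*0.5/41^2
q = 1.6000 / 1681

9.5181e-04 m/d


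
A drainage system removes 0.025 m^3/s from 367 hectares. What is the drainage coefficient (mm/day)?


DC = Q * 86400 / (A * 10000) * 1000
DC = 0.025 * 86400 / (367 * 10000) * 1000
DC = 2160000.0000 / 3670000

0.5886 mm/day


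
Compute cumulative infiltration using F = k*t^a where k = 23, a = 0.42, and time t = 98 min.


F = k * t^a = 23 * 98^0.42
F = 23 * 6.859855

157.7767 mm


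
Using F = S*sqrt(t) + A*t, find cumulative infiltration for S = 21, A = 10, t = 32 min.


F = S*sqrt(t) + A*t
F = 21*sqrt(32) + 10*32
F = 21*5.656854 + 320

438.7939 mm


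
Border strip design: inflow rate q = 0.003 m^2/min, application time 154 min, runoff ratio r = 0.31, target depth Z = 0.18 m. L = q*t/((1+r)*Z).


L = q*t/((1+r)*Z)
L = 0.003*154/((1+0.31)*0.18)
L = 0.462/0.2358

1.9593 m


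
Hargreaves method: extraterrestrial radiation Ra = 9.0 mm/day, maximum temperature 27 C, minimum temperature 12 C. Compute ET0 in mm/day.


Tmean = (Tmax + Tmin)/2 = (27 + 12)/2 = 19.5
ET0 = 0.0023 * 9.0 * (19.5 + 17.8) * sqrt(27 - 12)
ET0 = 0.0023 * 9.0 * 37.3 * 3.872983

2.9904 mm/day


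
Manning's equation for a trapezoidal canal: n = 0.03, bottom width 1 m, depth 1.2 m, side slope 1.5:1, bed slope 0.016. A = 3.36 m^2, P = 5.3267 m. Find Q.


R = A/P = 3.36/5.3267 = 0.630785
Q = (1/0.03) * 3.36 * 0.630785^(2/3) * 0.016^0.5

10.4199 m^3/s


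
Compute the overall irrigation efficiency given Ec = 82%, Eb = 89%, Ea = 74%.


Ec = 0.82, Eb = 0.89, Ea = 0.74
E = 0.82 * 0.89 * 0.74 * 100 = 54.0052%

54.0052 %


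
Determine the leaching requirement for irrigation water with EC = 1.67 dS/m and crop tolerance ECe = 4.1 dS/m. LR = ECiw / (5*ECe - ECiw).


LR = ECiw / (5*ECe - ECiw)
LR = 1.67 / (5*4.1 - 1.67)
LR = 1.67 / 18.8300

0.0887


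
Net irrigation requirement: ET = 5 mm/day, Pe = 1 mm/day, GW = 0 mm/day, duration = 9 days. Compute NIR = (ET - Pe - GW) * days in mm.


Daily deficit = ET - Pe - GW = 5 - 1 - 0 = 4 mm/day
NIR = 4 * 9 = 36 mm

36.0000 mm


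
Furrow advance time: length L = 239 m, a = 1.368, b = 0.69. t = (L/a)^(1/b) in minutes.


t = (L/a)^(1/b)
t = (239/1.368)^(1/0.69)
t = 174.707602^(1/0.69)

1777.1629 min


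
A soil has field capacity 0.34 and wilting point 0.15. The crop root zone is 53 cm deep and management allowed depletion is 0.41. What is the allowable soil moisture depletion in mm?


SMD = (FC - PWP) * d * MAD * 10
SMD = (0.34 - 0.15) * 53 * 0.41 * 10
SMD = 0.1900 * 53 * 0.41 * 10

41.2870 mm


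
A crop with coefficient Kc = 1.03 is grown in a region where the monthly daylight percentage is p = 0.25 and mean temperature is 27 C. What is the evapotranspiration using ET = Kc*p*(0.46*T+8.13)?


ET = Kc * p * (0.46*T + 8.13)
ET = 1.03 * 0.25 * (0.46*27 + 8.13)
ET = 1.03 * 0.25 * 20.5500

5.2916 mm/day


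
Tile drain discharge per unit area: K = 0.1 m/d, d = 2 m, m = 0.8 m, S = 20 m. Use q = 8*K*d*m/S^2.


q = 8*K*d*m/S^2
q = 8*0.1*2*0.8/20^2
q = 1.2800 / 400

0.0032 m/d


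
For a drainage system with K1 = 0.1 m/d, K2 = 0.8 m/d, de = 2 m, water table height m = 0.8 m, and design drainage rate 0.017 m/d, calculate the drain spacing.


S^2 = 8*K2*de*m/q + 4*K1*m^2/q
S^2 = 8*0.8*2*0.8/0.017 + 4*0.1*0.8^2/0.017
S = sqrt(617.4118)

24.8478 m


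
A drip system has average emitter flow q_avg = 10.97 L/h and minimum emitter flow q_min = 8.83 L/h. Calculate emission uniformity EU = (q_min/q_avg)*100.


EU = (q_min/q_avg)*100 = (8.83/10.97)*100 = 80.4923%

80.4923 %


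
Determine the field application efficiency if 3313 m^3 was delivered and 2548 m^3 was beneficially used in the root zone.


Ea = V_root / V_field * 100 = 2548 / 3313 * 100 = 76.9091%

76.9091 %


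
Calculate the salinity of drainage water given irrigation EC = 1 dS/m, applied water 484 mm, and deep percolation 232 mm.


EC_dw = EC_iw * D_iw / D_dw
EC_dw = 1 * 484 / 232
EC_dw = 484 / 232

2.0862 dS/m


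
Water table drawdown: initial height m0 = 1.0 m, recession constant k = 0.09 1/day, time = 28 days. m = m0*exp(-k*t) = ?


m = m0 * exp(-k*t)
m = 1.0 * exp(-0.09 * 28)
m = 1.0 * exp(-2.5200)

0.0805 m


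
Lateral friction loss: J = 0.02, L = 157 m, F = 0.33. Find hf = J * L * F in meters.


hf = J * L * F = 0.02 * 157 * 0.33 = 1.0362 m

1.0362 m


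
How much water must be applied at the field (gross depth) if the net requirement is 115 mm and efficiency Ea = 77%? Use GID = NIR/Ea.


Ea = 77% = 0.77
GID = NIR / Ea = 115 / 0.77 = 149.3506 mm

149.3506 mm


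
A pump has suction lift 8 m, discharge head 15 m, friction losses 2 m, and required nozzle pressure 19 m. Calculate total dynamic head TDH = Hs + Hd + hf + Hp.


TDH = Hs + Hd + hf + Hp = 8 + 15 + 2 + 19 = 44

44 m


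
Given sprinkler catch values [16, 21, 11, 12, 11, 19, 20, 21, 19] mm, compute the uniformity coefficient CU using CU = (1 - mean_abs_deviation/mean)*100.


mean = 16.666667 mm
MAD = 3.703704 mm
CU = (1 - 3.703704/16.666667)*100

77.7778 %


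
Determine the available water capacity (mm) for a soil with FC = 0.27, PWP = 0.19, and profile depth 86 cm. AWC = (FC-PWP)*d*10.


AWC = (FC - PWP) * d * 10
AWC = (0.27 - 0.19) * 86 * 10
AWC = 0.0800 * 86 * 10

68.8000 mm


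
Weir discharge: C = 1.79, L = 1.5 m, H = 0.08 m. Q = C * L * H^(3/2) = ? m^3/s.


Q = C * L * H^(3/2) = 1.79 * 1.5 * 0.08^1.5 = 1.79 * 1.5 * 0.022627

0.0608 m^3/s


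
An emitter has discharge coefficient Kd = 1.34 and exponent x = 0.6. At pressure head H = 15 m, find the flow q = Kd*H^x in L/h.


q = Kd * H^x = 1.34 * 15^0.6 = 1.34 * 5.077556

6.8039 L/h


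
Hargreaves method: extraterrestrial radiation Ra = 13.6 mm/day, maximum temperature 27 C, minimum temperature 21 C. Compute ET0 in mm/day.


Tmean = (Tmax + Tmin)/2 = (27 + 21)/2 = 24.0
ET0 = 0.0023 * 13.6 * (24.0 + 17.8) * sqrt(27 - 21)
ET0 = 0.0023 * 13.6 * 41.8 * 2.449490

3.2027 mm/day


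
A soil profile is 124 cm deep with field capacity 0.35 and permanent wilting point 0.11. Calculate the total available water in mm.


AWC = (FC - PWP) * d * 10
AWC = (0.35 - 0.11) * 124 * 10
AWC = 0.2400 * 124 * 10

297.6000 mm


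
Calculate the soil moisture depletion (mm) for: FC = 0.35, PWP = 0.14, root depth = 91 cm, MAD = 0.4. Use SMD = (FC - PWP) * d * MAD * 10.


SMD = (FC - PWP) * d * MAD * 10
SMD = (0.35 - 0.14) * 91 * 0.4 * 10
SMD = 0.2100 * 91 * 0.4 * 10

76.4400 mm


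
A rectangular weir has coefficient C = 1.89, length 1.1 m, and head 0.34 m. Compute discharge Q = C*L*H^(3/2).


Q = C * L * H^(3/2) = 1.89 * 1.1 * 0.34^1.5 = 1.89 * 1.1 * 0.198252

0.4122 m^3/s


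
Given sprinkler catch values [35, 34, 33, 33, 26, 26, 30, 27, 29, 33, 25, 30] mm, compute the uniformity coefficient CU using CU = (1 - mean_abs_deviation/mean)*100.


mean = 30.083333 mm
MAD = 2.930556 mm
CU = (1 - 2.930556/30.083333)*100

90.2585 %


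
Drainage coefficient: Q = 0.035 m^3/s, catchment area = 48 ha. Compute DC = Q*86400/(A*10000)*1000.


DC = Q * 86400 / (A * 10000) * 1000
DC = 0.035 * 86400 / (48 * 10000) * 1000
DC = 3024000.0000 / 480000

6.3000 mm/day


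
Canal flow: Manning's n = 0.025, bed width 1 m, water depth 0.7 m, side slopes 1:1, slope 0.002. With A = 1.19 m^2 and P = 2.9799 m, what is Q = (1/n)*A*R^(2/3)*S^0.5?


R = A/P = 1.19/2.9799 = 0.399342
Q = (1/0.025) * 1.19 * 0.399342^(2/3) * 0.002^0.5

1.1544 m^3/s


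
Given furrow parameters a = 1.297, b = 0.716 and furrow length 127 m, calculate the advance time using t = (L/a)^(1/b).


t = (L/a)^(1/b)
t = (127/1.297)^(1/0.716)
t = 97.918273^(1/0.716)

603.3037 min


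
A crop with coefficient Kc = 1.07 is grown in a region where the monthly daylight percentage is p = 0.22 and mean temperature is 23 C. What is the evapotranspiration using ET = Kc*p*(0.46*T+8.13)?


ET = Kc * p * (0.46*T + 8.13)
ET = 1.07 * 0.22 * (0.46*23 + 8.13)
ET = 1.07 * 0.22 * 18.7100

4.4043 mm/day


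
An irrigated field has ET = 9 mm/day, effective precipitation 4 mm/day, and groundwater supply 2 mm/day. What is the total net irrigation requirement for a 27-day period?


Daily deficit = ET - Pe - GW = 9 - 4 - 2 = 3 mm/day
NIR = 3 * 27 = 81 mm

81.0000 mm


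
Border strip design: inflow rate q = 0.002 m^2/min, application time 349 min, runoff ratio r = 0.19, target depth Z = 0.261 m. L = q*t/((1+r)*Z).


L = q*t/((1+r)*Z)
L = 0.002*349/((1+0.19)*0.261)
L = 0.698/0.31059

2.2473 m


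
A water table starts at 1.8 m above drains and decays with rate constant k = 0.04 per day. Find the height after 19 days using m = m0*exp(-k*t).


m = m0 * exp(-k*t)
m = 1.8 * exp(-0.04 * 19)
m = 1.8 * exp(-0.7600)

0.8418 m


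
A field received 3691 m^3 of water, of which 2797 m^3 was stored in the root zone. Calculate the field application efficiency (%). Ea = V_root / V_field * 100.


Ea = V_root / V_field * 100 = 2797 / 3691 * 100 = 75.7789%

75.7789 %


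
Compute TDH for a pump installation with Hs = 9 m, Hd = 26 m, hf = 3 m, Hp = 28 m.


TDH = Hs + Hd + hf + Hp = 9 + 26 + 3 + 28 = 66

66 m


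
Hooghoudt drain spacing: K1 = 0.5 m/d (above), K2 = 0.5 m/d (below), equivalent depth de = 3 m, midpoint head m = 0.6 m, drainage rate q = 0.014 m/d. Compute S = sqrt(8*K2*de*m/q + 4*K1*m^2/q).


S^2 = 8*K2*de*m/q + 4*K1*m^2/q
S^2 = 8*0.5*3*0.6/0.014 + 4*0.5*0.6^2/0.014
S = sqrt(565.7143)

23.7847 m


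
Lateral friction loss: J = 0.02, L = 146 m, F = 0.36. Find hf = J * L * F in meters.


hf = J * L * F = 0.02 * 146 * 0.36 = 1.0512 m

1.0512 m


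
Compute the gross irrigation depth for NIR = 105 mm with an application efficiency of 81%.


Ea = 81% = 0.81
GID = NIR / Ea = 105 / 0.81 = 129.6296 mm

129.6296 mm


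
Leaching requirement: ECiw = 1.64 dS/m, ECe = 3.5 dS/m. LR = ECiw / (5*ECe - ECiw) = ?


LR = ECiw / (5*ECe - ECiw)
LR = 1.64 / (5*3.5 - 1.64)
LR = 1.64 / 15.8600

0.1034


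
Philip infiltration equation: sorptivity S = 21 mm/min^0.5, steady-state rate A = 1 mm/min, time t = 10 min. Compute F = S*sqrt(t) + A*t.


F = S*sqrt(t) + A*t
F = 21*sqrt(10) + 1*10
F = 21*3.162278 + 10

76.4078 mm


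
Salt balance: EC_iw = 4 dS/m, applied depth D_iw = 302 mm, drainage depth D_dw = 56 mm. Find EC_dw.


EC_dw = EC_iw * D_iw / D_dw
EC_dw = 4 * 302 / 56
EC_dw = 1208 / 56

21.5714 dS/m


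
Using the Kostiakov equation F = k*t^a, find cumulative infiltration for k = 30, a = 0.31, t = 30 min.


F = k * t^a = 30 * 30^0.31
F = 30 * 2.870170

86.1051 mm


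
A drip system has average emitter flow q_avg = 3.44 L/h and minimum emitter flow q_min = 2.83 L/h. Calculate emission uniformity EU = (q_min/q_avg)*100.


EU = (q_min/q_avg)*100 = (2.83/3.44)*100 = 82.2674%

82.2674 %


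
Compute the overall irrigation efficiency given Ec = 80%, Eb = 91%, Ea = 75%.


Ec = 0.8, Eb = 0.91, Ea = 0.75
E = 0.8 * 0.91 * 0.75 * 100 = 54.6000%

54.6000 %


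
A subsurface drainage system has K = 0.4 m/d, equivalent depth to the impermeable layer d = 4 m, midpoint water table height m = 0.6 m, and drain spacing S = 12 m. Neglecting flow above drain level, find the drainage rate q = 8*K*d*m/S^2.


q = 8*K*d*m/S^2
q = 8*0.4*4*0.6/12^2
q = 7.6800 / 144

0.0533 m/d


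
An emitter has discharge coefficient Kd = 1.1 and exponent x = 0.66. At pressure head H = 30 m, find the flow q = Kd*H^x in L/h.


q = Kd * H^x = 1.1 * 30^0.66 = 1.1 * 9.438436

10.3823 L/h


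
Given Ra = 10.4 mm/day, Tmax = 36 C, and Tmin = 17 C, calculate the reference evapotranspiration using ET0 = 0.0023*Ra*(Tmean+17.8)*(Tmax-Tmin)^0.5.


Tmean = (Tmax + Tmin)/2 = (36 + 17)/2 = 26.5
ET0 = 0.0023 * 10.4 * (26.5 + 17.8) * sqrt(36 - 17)
ET0 = 0.0023 * 10.4 * 44.3 * 4.358899

4.6189 mm/day


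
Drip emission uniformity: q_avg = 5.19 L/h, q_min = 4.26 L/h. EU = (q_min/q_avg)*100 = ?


EU = (q_min/q_avg)*100 = (4.26/5.19)*100 = 82.0809%

82.0809 %


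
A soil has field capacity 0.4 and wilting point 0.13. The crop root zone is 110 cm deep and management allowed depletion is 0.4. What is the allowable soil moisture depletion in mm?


SMD = (FC - PWP) * d * MAD * 10
SMD = (0.4 - 0.13) * 110 * 0.4 * 10
SMD = 0.2700 * 110 * 0.4 * 10

118.8000 mm


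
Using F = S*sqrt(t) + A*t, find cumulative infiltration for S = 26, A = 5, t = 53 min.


F = S*sqrt(t) + A*t
F = 26*sqrt(53) + 5*53
F = 26*7.280110 + 265

454.2829 mm


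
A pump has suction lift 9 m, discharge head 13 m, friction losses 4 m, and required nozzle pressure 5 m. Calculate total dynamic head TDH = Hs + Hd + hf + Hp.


TDH = Hs + Hd + hf + Hp = 9 + 13 + 4 + 5 = 31

31 m


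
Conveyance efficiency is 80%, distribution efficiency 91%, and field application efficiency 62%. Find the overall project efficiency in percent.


Ec = 0.8, Eb = 0.91, Ea = 0.62
E = 0.8 * 0.91 * 0.62 * 100 = 45.1360%

45.1360 %


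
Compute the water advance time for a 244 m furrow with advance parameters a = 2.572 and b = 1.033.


t = (L/a)^(1/b)
t = (244/2.572)^(1/1.033)
t = 94.867807^(1/1.033)

82.0273 min


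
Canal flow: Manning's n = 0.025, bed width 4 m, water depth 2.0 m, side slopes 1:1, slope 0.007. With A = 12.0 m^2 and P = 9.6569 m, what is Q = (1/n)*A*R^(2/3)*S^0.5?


R = A/P = 12.0/9.6569 = 1.242635
Q = (1/0.025) * 12.0 * 1.242635^(2/3) * 0.007^0.5

46.4180 m^3/s


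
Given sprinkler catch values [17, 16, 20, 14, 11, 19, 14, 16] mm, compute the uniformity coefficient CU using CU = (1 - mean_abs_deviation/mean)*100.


mean = 15.875000 mm
MAD = 2.156250 mm
CU = (1 - 2.156250/15.875000)*100

86.4173 %


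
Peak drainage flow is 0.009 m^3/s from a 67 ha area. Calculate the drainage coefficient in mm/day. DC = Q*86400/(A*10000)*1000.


DC = Q * 86400 / (A * 10000) * 1000
DC = 0.009 * 86400 / (67 * 10000) * 1000
DC = 777600.0000 / 670000

1.1606 mm/day


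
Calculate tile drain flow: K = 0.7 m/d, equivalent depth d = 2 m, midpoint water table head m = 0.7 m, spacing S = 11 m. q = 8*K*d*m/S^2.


q = 8*K*d*m/S^2
q = 8*0.7*2*0.7/11^2
q = 7.8400 / 121

0.0648 m/d


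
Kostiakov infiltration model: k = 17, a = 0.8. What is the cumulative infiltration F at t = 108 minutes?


F = k * t^a = 17 * 108^0.8
F = 17 * 42.338845

719.7604 mm


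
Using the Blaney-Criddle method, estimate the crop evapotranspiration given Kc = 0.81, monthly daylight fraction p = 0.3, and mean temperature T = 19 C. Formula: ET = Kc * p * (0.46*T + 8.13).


ET = Kc * p * (0.46*T + 8.13)
ET = 0.81 * 0.3 * (0.46*19 + 8.13)
ET = 0.81 * 0.3 * 16.8700

4.0994 mm/day


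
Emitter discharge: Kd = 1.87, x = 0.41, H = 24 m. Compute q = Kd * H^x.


q = Kd * H^x = 1.87 * 24^0.41 = 1.87 * 3.680329

6.8822 L/h


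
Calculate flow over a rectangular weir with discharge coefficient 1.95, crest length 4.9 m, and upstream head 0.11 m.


Q = C * L * H^(3/2) = 1.95 * 4.9 * 0.11^1.5 = 1.95 * 4.9 * 0.036483

0.3486 m^3/s


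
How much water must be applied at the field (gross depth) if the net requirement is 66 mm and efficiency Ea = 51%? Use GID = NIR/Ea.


Ea = 51% = 0.51
GID = NIR / Ea = 66 / 0.51 = 129.4118 mm

129.4118 mm


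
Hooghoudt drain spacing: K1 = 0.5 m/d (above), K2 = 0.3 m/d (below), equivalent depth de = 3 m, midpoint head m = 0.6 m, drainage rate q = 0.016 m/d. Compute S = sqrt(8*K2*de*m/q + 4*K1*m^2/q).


S^2 = 8*K2*de*m/q + 4*K1*m^2/q
S^2 = 8*0.3*3*0.6/0.016 + 4*0.5*0.6^2/0.016
S = sqrt(315.0000)

17.7482 m


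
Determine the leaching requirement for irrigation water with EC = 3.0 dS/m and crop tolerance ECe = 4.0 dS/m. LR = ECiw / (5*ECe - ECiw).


LR = ECiw / (5*ECe - ECiw)
LR = 3.0 / (5*4.0 - 3.0)
LR = 3.0 / 17.0000

0.1765


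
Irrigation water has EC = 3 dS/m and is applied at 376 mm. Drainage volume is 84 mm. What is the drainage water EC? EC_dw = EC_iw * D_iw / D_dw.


EC_dw = EC_iw * D_iw / D_dw
EC_dw = 3 * 376 / 84
EC_dw = 1128 / 84

13.4286 dS/m


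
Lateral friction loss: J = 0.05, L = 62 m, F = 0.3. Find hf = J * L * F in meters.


hf = J * L * F = 0.05 * 62 * 0.3 = 0.9300 m

0.9300 m


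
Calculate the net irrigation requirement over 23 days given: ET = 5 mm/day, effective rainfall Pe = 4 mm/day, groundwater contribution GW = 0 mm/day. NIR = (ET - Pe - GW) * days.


Daily deficit = ET - Pe - GW = 5 - 4 - 0 = 1 mm/day
NIR = 1 * 23 = 23 mm

23.0000 mm


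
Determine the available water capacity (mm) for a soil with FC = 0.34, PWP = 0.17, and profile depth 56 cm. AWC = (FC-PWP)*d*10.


AWC = (FC - PWP) * d * 10
AWC = (0.34 - 0.17) * 56 * 10
AWC = 0.1700 * 56 * 10

95.2000 mm


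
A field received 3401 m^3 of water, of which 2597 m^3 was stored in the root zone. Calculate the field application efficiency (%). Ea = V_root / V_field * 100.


Ea = V_root / V_field * 100 = 2597 / 3401 * 100 = 76.3599%

76.3599 %


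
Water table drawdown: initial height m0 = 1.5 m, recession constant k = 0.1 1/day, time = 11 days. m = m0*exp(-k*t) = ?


m = m0 * exp(-k*t)
m = 1.5 * exp(-0.1 * 11)
m = 1.5 * exp(-1.1000)

0.4993 m


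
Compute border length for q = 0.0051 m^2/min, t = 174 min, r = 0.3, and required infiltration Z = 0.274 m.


L = q*t/((1+r)*Z)
L = 0.0051*174/((1+0.3)*0.274)
L = 0.8874/0.3562

2.4913 m


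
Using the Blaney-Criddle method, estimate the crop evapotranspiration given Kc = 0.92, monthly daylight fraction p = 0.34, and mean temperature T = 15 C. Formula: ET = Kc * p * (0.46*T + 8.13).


ET = Kc * p * (0.46*T + 8.13)
ET = 0.92 * 0.34 * (0.46*15 + 8.13)
ET = 0.92 * 0.34 * 15.0300

4.7014 mm/day


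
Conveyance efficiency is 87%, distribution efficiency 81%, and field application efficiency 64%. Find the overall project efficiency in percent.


Ec = 0.87, Eb = 0.81, Ea = 0.64
E = 0.87 * 0.81 * 0.64 * 100 = 45.1008%

45.1008 %


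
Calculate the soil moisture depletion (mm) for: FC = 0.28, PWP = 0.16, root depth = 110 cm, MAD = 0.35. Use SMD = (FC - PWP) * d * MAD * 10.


SMD = (FC - PWP) * d * MAD * 10
SMD = (0.28 - 0.16) * 110 * 0.35 * 10
SMD = 0.1200 * 110 * 0.35 * 10

46.2000 mm


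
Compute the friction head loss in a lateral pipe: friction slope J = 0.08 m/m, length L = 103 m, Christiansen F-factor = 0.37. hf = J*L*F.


hf = J * L * F = 0.08 * 103 * 0.37 = 3.0488 m

3.0488 m


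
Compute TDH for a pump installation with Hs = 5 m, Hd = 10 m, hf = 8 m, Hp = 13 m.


TDH = Hs + Hd + hf + Hp = 5 + 10 + 8 + 13 = 36

36 m


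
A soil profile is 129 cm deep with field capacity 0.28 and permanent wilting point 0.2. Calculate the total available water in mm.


AWC = (FC - PWP) * d * 10
AWC = (0.28 - 0.2) * 129 * 10
AWC = 0.0800 * 129 * 10

103.2000 mm


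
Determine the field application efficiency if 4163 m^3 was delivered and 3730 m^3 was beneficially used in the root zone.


Ea = V_root / V_field * 100 = 3730 / 4163 * 100 = 89.5988%

89.5988 %


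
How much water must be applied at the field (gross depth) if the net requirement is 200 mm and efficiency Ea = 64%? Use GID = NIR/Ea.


Ea = 64% = 0.64
GID = NIR / Ea = 200 / 0.64 = 312.5000 mm

312.5000 mm


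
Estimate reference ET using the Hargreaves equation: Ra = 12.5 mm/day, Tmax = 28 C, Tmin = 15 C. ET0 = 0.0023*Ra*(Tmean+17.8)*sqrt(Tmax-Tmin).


Tmean = (Tmax + Tmin)/2 = (28 + 15)/2 = 21.5
ET0 = 0.0023 * 12.5 * (21.5 + 17.8) * sqrt(28 - 15)
ET0 = 0.0023 * 12.5 * 39.3 * 3.605551

4.0738 mm/day


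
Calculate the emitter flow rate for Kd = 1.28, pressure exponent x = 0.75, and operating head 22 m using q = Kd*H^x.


q = Kd * H^x = 1.28 * 22^0.75 = 1.28 * 10.158206

13.0025 L/h


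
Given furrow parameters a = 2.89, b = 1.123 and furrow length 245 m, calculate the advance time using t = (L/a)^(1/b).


t = (L/a)^(1/b)
t = (245/2.89)^(1/1.123)
t = 84.775087^(1/1.123)

52.1277 min


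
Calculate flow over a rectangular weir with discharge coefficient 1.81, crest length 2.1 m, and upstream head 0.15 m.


Q = C * L * H^(3/2) = 1.81 * 2.1 * 0.15^1.5 = 1.81 * 2.1 * 0.058095

0.2208 m^3/s


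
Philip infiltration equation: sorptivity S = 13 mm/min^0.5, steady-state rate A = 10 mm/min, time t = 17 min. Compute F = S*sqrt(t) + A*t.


F = S*sqrt(t) + A*t
F = 13*sqrt(17) + 10*17
F = 13*4.123106 + 170

223.6004 mm


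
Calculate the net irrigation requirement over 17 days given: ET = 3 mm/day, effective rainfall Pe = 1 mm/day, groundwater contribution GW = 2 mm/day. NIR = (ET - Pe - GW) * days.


Daily deficit = ET - Pe - GW = 3 - 1 - 2 = 0 mm/day
NIR = 0 * 17 = 0 mm

0 mm


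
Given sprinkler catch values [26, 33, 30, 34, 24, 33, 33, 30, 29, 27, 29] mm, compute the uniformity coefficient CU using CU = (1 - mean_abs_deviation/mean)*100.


mean = 29.818182 mm
MAD = 2.561983 mm
CU = (1 - 2.561983/29.818182)*100

91.4080 %


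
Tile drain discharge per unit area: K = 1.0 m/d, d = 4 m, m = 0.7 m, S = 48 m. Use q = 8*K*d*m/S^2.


q = 8*K*d*m/S^2
q = 8*1.0*4*0.7/48^2
q = 22.4000 / 2304

0.0097 m/d


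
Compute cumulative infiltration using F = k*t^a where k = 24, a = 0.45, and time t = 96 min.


F = k * t^a = 24 * 96^0.45
F = 24 * 7.798697

187.1687 mm


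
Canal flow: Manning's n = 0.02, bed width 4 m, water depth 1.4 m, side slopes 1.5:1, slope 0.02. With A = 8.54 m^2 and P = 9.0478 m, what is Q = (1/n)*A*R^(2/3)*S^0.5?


R = A/P = 8.54/9.0478 = 0.943876
Q = (1/0.02) * 8.54 * 0.943876^(2/3) * 0.02^0.5

58.1058 m^3/s


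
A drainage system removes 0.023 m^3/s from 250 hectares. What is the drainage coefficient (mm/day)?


DC = Q * 86400 / (A * 10000) * 1000
DC = 0.023 * 86400 / (250 * 10000) * 1000
DC = 1987200.0000 / 2500000

0.7949 mm/day


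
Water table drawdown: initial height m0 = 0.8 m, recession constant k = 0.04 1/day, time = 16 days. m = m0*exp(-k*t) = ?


m = m0 * exp(-k*t)
m = 0.8 * exp(-0.04 * 16)
m = 0.8 * exp(-0.6400)

0.4218 m


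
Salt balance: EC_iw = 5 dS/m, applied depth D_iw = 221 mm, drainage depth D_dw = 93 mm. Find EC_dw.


EC_dw = EC_iw * D_iw / D_dw
EC_dw = 5 * 221 / 93
EC_dw = 1105 / 93

11.8817 dS/m


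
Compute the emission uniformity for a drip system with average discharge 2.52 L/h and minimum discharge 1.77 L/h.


EU = (q_min/q_avg)*100 = (1.77/2.52)*100 = 70.2381%

70.2381 %


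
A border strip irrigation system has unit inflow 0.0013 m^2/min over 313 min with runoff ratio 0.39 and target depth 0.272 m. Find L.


L = q*t/((1+r)*Z)
L = 0.0013*313/((1+0.39)*0.272)
L = 0.4069/0.37808

1.0762 m


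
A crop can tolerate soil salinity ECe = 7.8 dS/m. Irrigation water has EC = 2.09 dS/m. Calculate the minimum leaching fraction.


LR = ECiw / (5*ECe - ECiw)
LR = 2.09 / (5*7.8 - 2.09)
LR = 2.09 / 36.9100

0.0566


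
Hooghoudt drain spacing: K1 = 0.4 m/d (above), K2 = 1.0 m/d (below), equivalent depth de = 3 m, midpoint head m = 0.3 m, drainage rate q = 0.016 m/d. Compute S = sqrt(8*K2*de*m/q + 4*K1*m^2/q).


S^2 = 8*K2*de*m/q + 4*K1*m^2/q
S^2 = 8*1.0*3*0.3/0.016 + 4*0.4*0.3^2/0.016
S = sqrt(459.0000)

21.4243 m


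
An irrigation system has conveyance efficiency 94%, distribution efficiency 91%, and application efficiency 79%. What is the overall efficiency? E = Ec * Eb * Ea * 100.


Ec = 0.94, Eb = 0.91, Ea = 0.79
E = 0.94 * 0.91 * 0.79 * 100 = 67.5766%

67.5766 %


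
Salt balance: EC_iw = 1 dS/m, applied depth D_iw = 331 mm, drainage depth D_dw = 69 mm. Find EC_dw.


EC_dw = EC_iw * D_iw / D_dw
EC_dw = 1 * 331 / 69
EC_dw = 331 / 69

4.7971 dS/m


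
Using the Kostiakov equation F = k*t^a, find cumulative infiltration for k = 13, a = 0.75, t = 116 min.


F = k * t^a = 13 * 116^0.75
F = 13 * 35.346262

459.5014 mm


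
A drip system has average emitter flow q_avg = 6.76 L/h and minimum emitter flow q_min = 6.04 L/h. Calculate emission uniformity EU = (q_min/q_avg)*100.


EU = (q_min/q_avg)*100 = (6.04/6.76)*100 = 89.3491%

89.3491 %


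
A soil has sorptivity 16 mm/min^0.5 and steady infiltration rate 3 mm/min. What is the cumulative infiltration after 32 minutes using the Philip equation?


F = S*sqrt(t) + A*t
F = 16*sqrt(32) + 3*32
F = 16*5.656854 + 96

186.5097 mm


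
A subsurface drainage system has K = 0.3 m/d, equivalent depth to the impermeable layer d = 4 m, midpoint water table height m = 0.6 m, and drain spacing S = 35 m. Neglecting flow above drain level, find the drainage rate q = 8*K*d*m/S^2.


q = 8*K*d*m/S^2
q = 8*0.3*4*0.6/35^2
q = 5.7600 / 1225

0.0047 m/d


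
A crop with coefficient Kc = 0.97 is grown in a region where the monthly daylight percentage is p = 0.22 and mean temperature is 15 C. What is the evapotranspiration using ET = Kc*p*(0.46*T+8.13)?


ET = Kc * p * (0.46*T + 8.13)
ET = 0.97 * 0.22 * (0.46*15 + 8.13)
ET = 0.97 * 0.22 * 15.0300

3.2074 mm/day


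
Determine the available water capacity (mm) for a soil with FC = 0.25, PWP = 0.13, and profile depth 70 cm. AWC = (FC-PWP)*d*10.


AWC = (FC - PWP) * d * 10
AWC = (0.25 - 0.13) * 70 * 10
AWC = 0.1200 * 70 * 10

84.0000 mm


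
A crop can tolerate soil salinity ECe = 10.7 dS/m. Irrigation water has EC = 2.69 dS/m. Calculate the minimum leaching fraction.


LR = ECiw / (5*ECe - ECiw)
LR = 2.69 / (5*10.7 - 2.69)
LR = 2.69 / 50.8100

0.0529


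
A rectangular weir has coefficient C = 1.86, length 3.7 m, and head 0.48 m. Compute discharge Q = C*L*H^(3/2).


Q = C * L * H^(3/2) = 1.86 * 3.7 * 0.48^1.5 = 1.86 * 3.7 * 0.332554

2.2886 m^3/s


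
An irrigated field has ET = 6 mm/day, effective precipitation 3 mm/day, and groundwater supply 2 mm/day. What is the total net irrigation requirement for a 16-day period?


Daily deficit = ET - Pe - GW = 6 - 3 - 2 = 1 mm/day
NIR = 1 * 16 = 16 mm

16.0000 mm


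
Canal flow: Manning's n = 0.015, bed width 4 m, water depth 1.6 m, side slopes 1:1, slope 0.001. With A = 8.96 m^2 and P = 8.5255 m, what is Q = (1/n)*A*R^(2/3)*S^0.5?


R = A/P = 8.96/8.5255 = 1.050965
Q = (1/0.015) * 8.96 * 1.050965^(2/3) * 0.001^0.5

19.5258 m^3/s


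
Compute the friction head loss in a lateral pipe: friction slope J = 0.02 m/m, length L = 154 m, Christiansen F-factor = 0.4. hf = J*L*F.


hf = J * L * F = 0.02 * 154 * 0.4 = 1.2320 m

1.2320 m


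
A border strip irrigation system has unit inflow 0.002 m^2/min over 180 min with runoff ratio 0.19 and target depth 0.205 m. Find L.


L = q*t/((1+r)*Z)
L = 0.002*180/((1+0.19)*0.205)
L = 0.36/0.24395

1.4757 m


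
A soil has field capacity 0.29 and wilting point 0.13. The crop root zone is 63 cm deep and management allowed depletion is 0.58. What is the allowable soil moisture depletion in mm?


SMD = (FC - PWP) * d * MAD * 10
SMD = (0.29 - 0.13) * 63 * 0.58 * 10
SMD = 0.1600 * 63 * 0.58 * 10

58.4640 mm


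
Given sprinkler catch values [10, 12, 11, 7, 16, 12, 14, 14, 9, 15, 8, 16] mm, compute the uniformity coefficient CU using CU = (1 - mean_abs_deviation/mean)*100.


mean = 12.000000 mm
MAD = 2.500000 mm
CU = (1 - 2.500000/12.000000)*100

79.1667 %


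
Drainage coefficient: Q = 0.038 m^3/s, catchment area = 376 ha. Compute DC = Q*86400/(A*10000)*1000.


DC = Q * 86400 / (A * 10000) * 1000
DC = 0.038 * 86400 / (376 * 10000) * 1000
DC = 3283200.0000 / 3760000

0.8732 mm/day


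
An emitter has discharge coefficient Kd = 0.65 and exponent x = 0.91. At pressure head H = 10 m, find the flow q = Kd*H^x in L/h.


q = Kd * H^x = 0.65 * 10^0.91 = 0.65 * 8.128305

5.2834 L/h


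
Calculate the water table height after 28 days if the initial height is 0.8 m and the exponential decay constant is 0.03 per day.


m = m0 * exp(-k*t)
m = 0.8 * exp(-0.03 * 28)
m = 0.8 * exp(-0.8400)

0.3454 m


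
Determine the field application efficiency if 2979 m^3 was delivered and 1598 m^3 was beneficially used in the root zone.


Ea = V_root / V_field * 100 = 1598 / 2979 * 100 = 53.6422%

53.6422 %


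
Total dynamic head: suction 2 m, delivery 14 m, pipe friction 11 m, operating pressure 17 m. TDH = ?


TDH = Hs + Hd + hf + Hp = 2 + 14 + 11 + 17 = 44

44 m


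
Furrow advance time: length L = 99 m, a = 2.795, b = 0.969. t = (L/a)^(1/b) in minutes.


t = (L/a)^(1/b)
t = (99/2.795)^(1/0.969)
t = 35.420394^(1/0.969)

39.7024 min


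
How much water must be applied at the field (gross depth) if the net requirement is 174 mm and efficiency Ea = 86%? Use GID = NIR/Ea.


Ea = 86% = 0.86
GID = NIR / Ea = 174 / 0.86 = 202.3256 mm

202.3256 mm


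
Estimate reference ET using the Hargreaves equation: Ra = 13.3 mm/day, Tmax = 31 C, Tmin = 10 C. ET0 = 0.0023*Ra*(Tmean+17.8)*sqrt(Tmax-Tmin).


Tmean = (Tmax + Tmin)/2 = (31 + 10)/2 = 20.5
ET0 = 0.0023 * 13.3 * (20.5 + 17.8) * sqrt(31 - 10)
ET0 = 0.0023 * 13.3 * 38.3 * 4.582576

5.3689 mm/day


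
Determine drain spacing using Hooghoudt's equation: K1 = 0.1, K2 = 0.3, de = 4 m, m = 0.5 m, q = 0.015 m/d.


S^2 = 8*K2*de*m/q + 4*K1*m^2/q
S^2 = 8*0.3*4*0.5/0.015 + 4*0.1*0.5^2/0.015
S = sqrt(326.6667)

18.0739 m


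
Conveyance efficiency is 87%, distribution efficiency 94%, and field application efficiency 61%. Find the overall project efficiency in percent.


Ec = 0.87, Eb = 0.94, Ea = 0.61
E = 0.87 * 0.94 * 0.61 * 100 = 49.8858%

49.8858 %


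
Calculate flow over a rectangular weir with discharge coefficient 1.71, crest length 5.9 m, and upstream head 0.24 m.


Q = C * L * H^(3/2) = 1.71 * 5.9 * 0.24^1.5 = 1.71 * 5.9 * 0.117576

1.1862 m^3/s


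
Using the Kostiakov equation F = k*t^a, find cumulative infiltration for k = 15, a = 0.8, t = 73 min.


F = k * t^a = 15 * 73^0.8
F = 15 * 30.949831

464.2475 mm


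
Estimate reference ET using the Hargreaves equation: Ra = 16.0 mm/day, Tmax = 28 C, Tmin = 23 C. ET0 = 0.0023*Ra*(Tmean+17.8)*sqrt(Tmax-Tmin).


Tmean = (Tmax + Tmin)/2 = (28 + 23)/2 = 25.5
ET0 = 0.0023 * 16.0 * (25.5 + 17.8) * sqrt(28 - 23)
ET0 = 0.0023 * 16.0 * 43.3 * 2.236068

3.5630 mm/day


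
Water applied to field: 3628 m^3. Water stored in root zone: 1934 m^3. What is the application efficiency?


Ea = V_root / V_field * 100 = 1934 / 3628 * 100 = 53.3076%

53.3076 %


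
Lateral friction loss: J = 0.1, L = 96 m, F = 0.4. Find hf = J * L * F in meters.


hf = J * L * F = 0.1 * 96 * 0.4 = 3.8400 m

3.8400 m


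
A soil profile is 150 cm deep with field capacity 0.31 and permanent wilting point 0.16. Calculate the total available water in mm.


AWC = (FC - PWP) * d * 10
AWC = (0.31 - 0.16) * 150 * 10
AWC = 0.1500 * 150 * 10

225.0000 mm


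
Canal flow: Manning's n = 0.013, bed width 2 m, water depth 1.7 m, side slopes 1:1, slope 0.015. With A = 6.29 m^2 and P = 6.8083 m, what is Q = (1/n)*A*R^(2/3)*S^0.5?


R = A/P = 6.29/6.8083 = 0.923872
Q = (1/0.013) * 6.29 * 0.923872^(2/3) * 0.015^0.5

56.2118 m^3/s


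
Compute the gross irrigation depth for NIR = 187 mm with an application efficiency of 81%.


Ea = 81% = 0.81
GID = NIR / Ea = 187 / 0.81 = 230.8642 mm

230.8642 mm


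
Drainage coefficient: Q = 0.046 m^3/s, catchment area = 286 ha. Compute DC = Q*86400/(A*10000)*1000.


DC = Q * 86400 / (A * 10000) * 1000
DC = 0.046 * 86400 / (286 * 10000) * 1000
DC = 3974400.0000 / 2860000

1.3897 mm/day


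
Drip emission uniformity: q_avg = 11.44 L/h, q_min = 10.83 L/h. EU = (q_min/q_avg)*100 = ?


EU = (q_min/q_avg)*100 = (10.83/11.44)*100 = 94.6678%

94.6678 %


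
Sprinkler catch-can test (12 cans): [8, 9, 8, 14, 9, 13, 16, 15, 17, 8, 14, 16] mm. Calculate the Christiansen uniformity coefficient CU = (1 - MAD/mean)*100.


mean = 12.250000 mm
MAD = 3.208333 mm
CU = (1 - 3.208333/12.250000)*100

73.8095 %


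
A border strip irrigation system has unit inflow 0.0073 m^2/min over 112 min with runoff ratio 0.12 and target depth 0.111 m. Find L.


L = q*t/((1+r)*Z)
L = 0.0073*112/((1+0.12)*0.111)
L = 0.8176/0.12432

6.5766 m


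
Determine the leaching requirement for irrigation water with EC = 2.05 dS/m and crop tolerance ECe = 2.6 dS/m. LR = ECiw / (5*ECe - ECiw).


LR = ECiw / (5*ECe - ECiw)
LR = 2.05 / (5*2.6 - 2.05)
LR = 2.05 / 10.9500

0.1872


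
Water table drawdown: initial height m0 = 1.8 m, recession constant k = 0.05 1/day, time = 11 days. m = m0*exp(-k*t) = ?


m = m0 * exp(-k*t)
m = 1.8 * exp(-0.05 * 11)
m = 1.8 * exp(-0.5500)

1.0385 m


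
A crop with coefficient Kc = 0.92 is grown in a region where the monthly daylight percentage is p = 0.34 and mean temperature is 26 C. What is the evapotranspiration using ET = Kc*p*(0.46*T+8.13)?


ET = Kc * p * (0.46*T + 8.13)
ET = 0.92 * 0.34 * (0.46*26 + 8.13)
ET = 0.92 * 0.34 * 20.0900

6.2842 mm/day


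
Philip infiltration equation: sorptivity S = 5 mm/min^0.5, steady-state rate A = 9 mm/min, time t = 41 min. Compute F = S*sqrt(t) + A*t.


F = S*sqrt(t) + A*t
F = 5*sqrt(41) + 9*41
F = 5*6.403124 + 369

401.0156 mm


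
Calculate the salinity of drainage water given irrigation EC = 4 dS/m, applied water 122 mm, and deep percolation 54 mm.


EC_dw = EC_iw * D_iw / D_dw
EC_dw = 4 * 122 / 54
EC_dw = 488 / 54

9.0370 dS/m


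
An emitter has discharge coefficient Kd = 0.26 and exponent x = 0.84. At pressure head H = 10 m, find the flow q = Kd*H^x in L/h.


q = Kd * H^x = 0.26 * 10^0.84 = 0.26 * 6.918310

1.7988 L/h
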